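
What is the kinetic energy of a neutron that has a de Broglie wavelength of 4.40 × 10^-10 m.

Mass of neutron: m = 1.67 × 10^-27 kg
6.79 × 10^-22 J (or 4.24 × 10^-3 eV)

From λ = h/√(2mKE), we solve for KE:

λ² = h²/(2mKE)
KE = h²/(2mλ²)
KE = (6.626 × 10^-34 J·s)² / (2 × 1.67 × 10^-27 kg × (4.40 × 10^-10 m)²)
KE = 6.79 × 10^-22 J
KE = 4.24 × 10^-3 eV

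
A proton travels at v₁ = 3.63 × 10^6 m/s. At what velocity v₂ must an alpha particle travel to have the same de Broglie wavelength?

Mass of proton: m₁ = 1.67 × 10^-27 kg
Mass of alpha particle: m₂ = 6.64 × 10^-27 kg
v₂ = 9.13 × 10^5 m/s

For equal de Broglie wavelengths: λ₁ = λ₂

h/(m₁v₁) = h/(m₂v₂)
m₁v₁ = m₂v₂
v₂ = v₁ · (m₁/m₂)

v₂ = 3.63 × 10^6 m/s × (1.67 × 10^-27 kg / 6.64 × 10^-27 kg)
v₂ = 9.13 × 10^5 m/s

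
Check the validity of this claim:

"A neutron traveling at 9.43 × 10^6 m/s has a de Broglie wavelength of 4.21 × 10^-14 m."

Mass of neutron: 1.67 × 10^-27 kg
True

The claim is correct.

Using λ = h/(mv):
λ = (6.626 × 10^-34 J·s) / (1.67 × 10^-27 kg × 9.43 × 10^6 m/s)
λ = 4.21 × 10^-14 m

This matches the claimed value.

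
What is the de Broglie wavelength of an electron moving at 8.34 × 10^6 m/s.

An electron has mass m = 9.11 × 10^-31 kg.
8.72 × 10^-11 m

Using the de Broglie relation λ = h/(mv):

λ = h/(mv)
λ = (6.626 × 10^-34 J·s) / (9.11 × 10^-31 kg × 8.34 × 10^6 m/s)
λ = 8.72 × 10^-11 m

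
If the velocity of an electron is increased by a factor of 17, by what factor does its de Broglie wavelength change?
The wavelength decreases by a factor of 17.

From λ = h/(mv), the wavelength is inversely proportional to velocity:

λ ∝ 1/v

If v → 17v, then λ → λ/17

When velocity is increased by a factor of 17, the wavelength decreases by a factor of 17.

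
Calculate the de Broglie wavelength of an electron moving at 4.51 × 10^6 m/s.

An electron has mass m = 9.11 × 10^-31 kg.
1.61 × 10^-10 m

Using the de Broglie relation λ = h/(mv):

λ = h/(mv)
λ = (6.626 × 10^-34 J·s) / (9.11 × 10^-31 kg × 4.51 × 10^6 m/s)
λ = 1.61 × 10^-10 m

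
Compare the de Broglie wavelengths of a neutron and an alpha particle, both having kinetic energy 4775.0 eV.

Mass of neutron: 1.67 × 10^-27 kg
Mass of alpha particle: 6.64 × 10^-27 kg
The neutron has the longer wavelength.

Using λ = h/√(2mKE):

For neutron: λ₁ = h/√(2m₁KE) = 4.15 × 10^-13 m
For alpha particle: λ₂ = h/√(2m₂KE) = 2.08 × 10^-13 m

Since λ ∝ 1/√m at constant kinetic energy, the lighter particle has the longer wavelength.

The neutron has the longer de Broglie wavelength.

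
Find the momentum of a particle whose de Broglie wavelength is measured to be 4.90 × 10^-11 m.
1.35 × 10^-23 kg·m/s

From the de Broglie relation λ = h/p, we solve for p:

p = h/λ
p = (6.626 × 10^-34 J·s) / (4.90 × 10^-11 m)
p = 1.35 × 10^-23 kg·m/s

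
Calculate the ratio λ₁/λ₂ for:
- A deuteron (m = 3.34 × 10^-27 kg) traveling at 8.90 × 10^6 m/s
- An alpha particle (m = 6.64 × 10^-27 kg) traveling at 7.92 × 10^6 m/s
λ₁/λ₂ = 1.77

Using λ = h/(mv):

λ₁ = h/(m₁v₁) = 2.23 × 10^-14 m
λ₂ = h/(m₂v₂) = 1.26 × 10^-14 m

Ratio λ₁/λ₂ = (m₂v₂)/(m₁v₁)
         = (6.64 × 10^-27 kg × 7.92 × 10^6 m/s) / (3.34 × 10^-27 kg × 8.90 × 10^6 m/s)
         = 1.77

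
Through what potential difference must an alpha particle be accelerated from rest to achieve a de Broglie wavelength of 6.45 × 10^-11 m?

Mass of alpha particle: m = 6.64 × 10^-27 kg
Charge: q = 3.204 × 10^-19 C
2.48 × 10^-2 V

From λ = h/√(2mqV), we solve for V:

λ² = h²/(2mqV)
V = h²/(2mqλ²)
V = (6.626 × 10^-34 J·s)² / (2 × 6.64 × 10^-27 kg × 3.204 × 10^-19 C × (6.45 × 10^-11 m)²)
V = 2.48 × 10^-2 V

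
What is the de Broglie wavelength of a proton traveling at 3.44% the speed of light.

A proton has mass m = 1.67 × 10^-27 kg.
3.85 × 10^-14 m

Using the de Broglie relation λ = h/(mv):

v = 3.44% × c = 1.031 × 10^7 m/s

λ = h/(mv)
λ = (6.626 × 10^-34 J·s) / (1.67 × 10^-27 kg × 1.031 × 10^7 m/s)
λ = 3.85 × 10^-14 m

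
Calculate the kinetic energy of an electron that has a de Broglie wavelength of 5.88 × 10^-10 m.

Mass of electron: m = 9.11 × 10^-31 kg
6.97 × 10^-19 J (or 4.35 eV)

From λ = h/√(2mKE), we solve for KE:

λ² = h²/(2mKE)
KE = h²/(2mλ²)
KE = (6.626 × 10^-34 J·s)² / (2 × 9.11 × 10^-31 kg × (5.88 × 10^-10 m)²)
KE = 6.97 × 10^-19 J
KE = 4.35 eV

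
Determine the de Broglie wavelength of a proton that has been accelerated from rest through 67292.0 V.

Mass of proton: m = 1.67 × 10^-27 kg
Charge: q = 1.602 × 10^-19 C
1.10 × 10^-13 m

When a particle is accelerated through voltage V, it gains kinetic energy KE = qV.

The de Broglie wavelength is then λ = h/√(2mqV):

λ = h/√(2mqV)
λ = (6.626 × 10^-34 J·s) / √(2 × 1.67 × 10^-27 kg × 1.602 × 10^-19 C × 67292.0 V)
λ = 1.10 × 10^-13 m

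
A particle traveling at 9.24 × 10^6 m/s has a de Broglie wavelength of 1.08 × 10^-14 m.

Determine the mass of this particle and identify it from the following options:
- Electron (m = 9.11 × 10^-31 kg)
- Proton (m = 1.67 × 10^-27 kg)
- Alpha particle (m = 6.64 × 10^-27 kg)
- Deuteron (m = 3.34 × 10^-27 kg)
The particle is an alpha particle.

From λ = h/(mv), solve for mass:

m = h/(λv)
m = (6.626 × 10^-34 J·s) / (1.08 × 10^-14 m × 9.24 × 10^6 m/s)
m = 6.64 × 10^-27 kg

Comparing with the listed masses, this is closest to an alpha particle.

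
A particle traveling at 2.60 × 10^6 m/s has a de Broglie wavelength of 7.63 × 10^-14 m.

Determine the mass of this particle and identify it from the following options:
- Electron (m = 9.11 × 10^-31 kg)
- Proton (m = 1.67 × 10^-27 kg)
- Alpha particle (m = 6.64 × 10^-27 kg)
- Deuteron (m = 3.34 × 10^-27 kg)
The particle is a deuteron.

From λ = h/(mv), solve for mass:

m = h/(λv)
m = (6.626 × 10^-34 J·s) / (7.63 × 10^-14 m × 2.60 × 10^6 m/s)
m = 3.34 × 10^-27 kg

Comparing with the listed masses, this is closest to a deuteron.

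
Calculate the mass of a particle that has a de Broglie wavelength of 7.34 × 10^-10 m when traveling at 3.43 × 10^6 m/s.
2.63 × 10^-31 kg

From the de Broglie relation λ = h/(mv), we solve for m:

m = h/(λv)
m = (6.626 × 10^-34 J·s) / (7.34 × 10^-10 m × 3.43 × 10^6 m/s)
m = 2.63 × 10^-31 kg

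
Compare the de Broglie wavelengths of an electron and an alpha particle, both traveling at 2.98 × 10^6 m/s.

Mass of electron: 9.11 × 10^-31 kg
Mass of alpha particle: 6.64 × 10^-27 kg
The electron has the longer wavelength.

Using λ = h/(mv), since both particles have the same velocity, the wavelength depends only on mass.

For electron: λ₁ = h/(m₁v) = 2.44 × 10^-10 m
For alpha particle: λ₂ = h/(m₂v) = 3.35 × 10^-14 m

Since λ ∝ 1/m at constant velocity, the lighter particle has the longer wavelength.

The electron has the longer de Broglie wavelength.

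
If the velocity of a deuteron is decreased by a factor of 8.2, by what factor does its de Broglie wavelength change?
The wavelength increases by a factor of 8.2.

From λ = h/(mv), the wavelength is inversely proportional to velocity:

λ ∝ 1/v

If v → v/8.2, then λ → 8.2λ

When velocity is decreased by a factor of 8.2, the wavelength increases by a factor of 8.2.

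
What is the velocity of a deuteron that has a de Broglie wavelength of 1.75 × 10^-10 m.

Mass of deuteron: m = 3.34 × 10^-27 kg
1.13 × 10^3 m/s

From the de Broglie relation λ = h/(mv), we solve for v:

v = h/(mλ)
v = (6.626 × 10^-34 J·s) / (3.34 × 10^-27 kg × 1.75 × 10^-10 m)
v = 1.13 × 10^3 m/s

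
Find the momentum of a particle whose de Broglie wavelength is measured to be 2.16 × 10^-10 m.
3.07 × 10^-24 kg·m/s

From the de Broglie relation λ = h/p, we solve for p:

p = h/λ
p = (6.626 × 10^-34 J·s) / (2.16 × 10^-10 m)
p = 3.07 × 10^-24 kg·m/s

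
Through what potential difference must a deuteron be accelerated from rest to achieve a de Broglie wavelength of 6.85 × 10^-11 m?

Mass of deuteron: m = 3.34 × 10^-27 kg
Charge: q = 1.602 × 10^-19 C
8.74 × 10^-2 V

From λ = h/√(2mqV), we solve for V:

λ² = h²/(2mqV)
V = h²/(2mqλ²)
V = (6.626 × 10^-34 J·s)² / (2 × 3.34 × 10^-27 kg × 1.602 × 10^-19 C × (6.85 × 10^-11 m)²)
V = 8.74 × 10^-2 V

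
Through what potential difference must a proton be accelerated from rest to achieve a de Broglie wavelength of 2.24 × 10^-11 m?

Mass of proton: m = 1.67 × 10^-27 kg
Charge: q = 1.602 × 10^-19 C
1.64 V

From λ = h/√(2mqV), we solve for V:

λ² = h²/(2mqV)
V = h²/(2mqλ²)
V = (6.626 × 10^-34 J·s)² / (2 × 1.67 × 10^-27 kg × 1.602 × 10^-19 C × (2.24 × 10^-11 m)²)
V = 1.64 V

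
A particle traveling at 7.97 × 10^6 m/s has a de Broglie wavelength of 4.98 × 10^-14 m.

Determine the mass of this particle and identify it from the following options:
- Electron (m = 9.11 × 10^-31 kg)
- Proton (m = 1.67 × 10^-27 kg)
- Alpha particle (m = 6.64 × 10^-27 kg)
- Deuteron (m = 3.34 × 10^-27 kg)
The particle is a proton.

From λ = h/(mv), solve for mass:

m = h/(λv)
m = (6.626 × 10^-34 J·s) / (4.98 × 10^-14 m × 7.97 × 10^6 m/s)
m = 1.67 × 10^-27 kg

Comparing with the listed masses, this is closest to a proton.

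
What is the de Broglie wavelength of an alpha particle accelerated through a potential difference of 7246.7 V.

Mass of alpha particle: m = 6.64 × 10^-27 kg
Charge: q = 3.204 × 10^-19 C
1.19 × 10^-13 m

When a particle is accelerated through voltage V, it gains kinetic energy KE = qV.

The de Broglie wavelength is then λ = h/√(2mqV):

λ = h/√(2mqV)
λ = (6.626 × 10^-34 J·s) / √(2 × 6.64 × 10^-27 kg × 3.204 × 10^-19 C × 7246.7 V)
λ = 1.19 × 10^-13 m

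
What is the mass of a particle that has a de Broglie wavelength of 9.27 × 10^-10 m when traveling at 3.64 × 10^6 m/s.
1.96 × 10^-31 kg

From the de Broglie relation λ = h/(mv), we solve for m:

m = h/(λv)
m = (6.626 × 10^-34 J·s) / (9.27 × 10^-10 m × 3.64 × 10^6 m/s)
m = 1.96 × 10^-31 kg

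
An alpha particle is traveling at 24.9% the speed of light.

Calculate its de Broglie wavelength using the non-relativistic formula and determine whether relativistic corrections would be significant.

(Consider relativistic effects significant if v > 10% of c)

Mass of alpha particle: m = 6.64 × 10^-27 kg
Yes, relativistic corrections are needed.

Using the non-relativistic de Broglie formula λ = h/(mv):

v = 24.9% × c = 7.465 × 10^7 m/s

λ = h/(mv)
λ = (6.626 × 10^-34 J·s) / (6.64 × 10^-27 kg × 7.465 × 10^7 m/s)
λ = 1.34 × 10^-15 m

Since v = 24.9% of c > 10% of c, relativistic corrections ARE significant and the actual wavelength would differ from this non-relativistic estimate.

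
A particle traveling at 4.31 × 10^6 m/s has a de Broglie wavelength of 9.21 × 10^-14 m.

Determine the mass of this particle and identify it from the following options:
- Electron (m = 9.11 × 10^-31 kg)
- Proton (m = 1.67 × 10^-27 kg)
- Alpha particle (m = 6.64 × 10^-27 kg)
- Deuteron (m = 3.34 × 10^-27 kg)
The particle is a proton.

From λ = h/(mv), solve for mass:

m = h/(λv)
m = (6.626 × 10^-34 J·s) / (9.21 × 10^-14 m × 4.31 × 10^6 m/s)
m = 1.67 × 10^-27 kg

Comparing with the listed masses, this is closest to a proton.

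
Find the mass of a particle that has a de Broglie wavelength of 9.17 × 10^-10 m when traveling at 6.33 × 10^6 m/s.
1.14 × 10^-31 kg

From the de Broglie relation λ = h/(mv), we solve for m:

m = h/(λv)
m = (6.626 × 10^-34 J·s) / (9.17 × 10^-10 m × 6.33 × 10^6 m/s)
m = 1.14 × 10^-31 kg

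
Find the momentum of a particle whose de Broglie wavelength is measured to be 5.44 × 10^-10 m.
1.22 × 10^-24 kg·m/s

From the de Broglie relation λ = h/p, we solve for p:

p = h/λ
p = (6.626 × 10^-34 J·s) / (5.44 × 10^-10 m)
p = 1.22 × 10^-24 kg·m/s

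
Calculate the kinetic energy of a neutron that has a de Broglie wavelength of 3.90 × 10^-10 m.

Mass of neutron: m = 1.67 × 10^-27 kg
8.64 × 10^-22 J (or 5.39 × 10^-3 eV)

From λ = h/√(2mKE), we solve for KE:

λ² = h²/(2mKE)
KE = h²/(2mλ²)
KE = (6.626 × 10^-34 J·s)² / (2 × 1.67 × 10^-27 kg × (3.90 × 10^-10 m)²)
KE = 8.64 × 10^-22 J
KE = 5.39 × 10^-3 eV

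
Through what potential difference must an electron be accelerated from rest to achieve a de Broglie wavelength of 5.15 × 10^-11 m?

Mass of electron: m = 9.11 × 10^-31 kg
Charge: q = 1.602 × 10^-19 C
567 V

From λ = h/√(2mqV), we solve for V:

λ² = h²/(2mqV)
V = h²/(2mqλ²)
V = (6.626 × 10^-34 J·s)² / (2 × 9.11 × 10^-31 kg × 1.602 × 10^-19 C × (5.15 × 10^-11 m)²)
V = 567 V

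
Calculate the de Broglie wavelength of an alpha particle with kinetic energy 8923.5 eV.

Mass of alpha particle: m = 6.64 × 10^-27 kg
1.52 × 10^-13 m

Using λ = h/√(2mKE):

First convert KE to Joules: KE = 8923.5 eV = 1.430 × 10^-15 J

λ = h/√(2mKE)
λ = (6.626 × 10^-34 J·s) / √(2 × 6.64 × 10^-27 kg × 1.430 × 10^-15 J)
λ = 1.52 × 10^-13 m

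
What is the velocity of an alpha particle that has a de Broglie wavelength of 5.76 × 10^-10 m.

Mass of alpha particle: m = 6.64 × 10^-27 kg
1.73 × 10^2 m/s

From the de Broglie relation λ = h/(mv), we solve for v:

v = h/(mλ)
v = (6.626 × 10^-34 J·s) / (6.64 × 10^-27 kg × 5.76 × 10^-10 m)
v = 1.73 × 10^2 m/s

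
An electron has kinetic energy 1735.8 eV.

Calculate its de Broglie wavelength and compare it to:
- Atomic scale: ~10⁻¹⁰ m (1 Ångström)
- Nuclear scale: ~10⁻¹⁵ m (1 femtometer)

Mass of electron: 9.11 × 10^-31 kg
λ = 2.94 × 10^-11 m, which is between nuclear and atomic scales.

Using λ = h/√(2mKE):

KE = 1735.8 eV = 2.781 × 10^-16 J

λ = h/√(2mKE)
λ = (6.626 × 10^-34 J·s) / √(2 × 9.11 × 10^-31 kg × 2.781 × 10^-16 J)
λ = 2.94 × 10^-11 m

Comparison:
- Atomic scale (10⁻¹⁰ m): λ is 0.29× this size
- Nuclear scale (10⁻¹⁵ m): λ is 2.9e+04× this size

The wavelength is between nuclear and atomic scales.

This wavelength is appropriate for probing atomic structure but too large for nuclear physics experiments.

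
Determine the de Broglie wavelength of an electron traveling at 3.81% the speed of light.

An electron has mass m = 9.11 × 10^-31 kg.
6.37 × 10^-11 m

Using the de Broglie relation λ = h/(mv):

v = 3.81% × c = 1.142 × 10^7 m/s

λ = h/(mv)
λ = (6.626 × 10^-34 J·s) / (9.11 × 10^-31 kg × 1.142 × 10^7 m/s)
λ = 6.37 × 10^-11 m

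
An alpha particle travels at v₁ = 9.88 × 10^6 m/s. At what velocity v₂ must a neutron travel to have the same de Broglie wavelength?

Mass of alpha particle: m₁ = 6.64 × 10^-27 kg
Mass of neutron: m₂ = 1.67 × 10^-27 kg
v₂ = 3.93 × 10^7 m/s

For equal de Broglie wavelengths: λ₁ = λ₂

h/(m₁v₁) = h/(m₂v₂)
m₁v₁ = m₂v₂
v₂ = v₁ · (m₁/m₂)

v₂ = 9.88 × 10^6 m/s × (6.64 × 10^-27 kg / 1.67 × 10^-27 kg)
v₂ = 3.93 × 10^7 m/s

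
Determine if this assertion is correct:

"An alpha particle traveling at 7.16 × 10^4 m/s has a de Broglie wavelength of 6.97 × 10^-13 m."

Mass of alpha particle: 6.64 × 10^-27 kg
False

The claim is incorrect.

Using λ = h/(mv):
λ = (6.626 × 10^-34 J·s) / (6.64 × 10^-27 kg × 7.16 × 10^4 m/s)
λ = 1.39 × 10^-12 m

The actual wavelength differs from the claimed 6.97 × 10^-13 m.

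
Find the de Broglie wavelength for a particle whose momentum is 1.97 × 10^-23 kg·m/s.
3.36 × 10^-11 m

Using the de Broglie relation λ = h/p:

λ = h/p
λ = (6.626 × 10^-34 J·s) / (1.97 × 10^-23 kg·m/s)
λ = 3.36 × 10^-11 m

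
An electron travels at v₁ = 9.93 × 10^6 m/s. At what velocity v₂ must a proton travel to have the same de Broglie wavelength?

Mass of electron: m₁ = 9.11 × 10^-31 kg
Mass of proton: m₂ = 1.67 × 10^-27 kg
v₂ = 5.42 × 10^3 m/s

For equal de Broglie wavelengths: λ₁ = λ₂

h/(m₁v₁) = h/(m₂v₂)
m₁v₁ = m₂v₂
v₂ = v₁ · (m₁/m₂)

v₂ = 9.93 × 10^6 m/s × (9.11 × 10^-31 kg / 1.67 × 10^-27 kg)
v₂ = 5.42 × 10^3 m/s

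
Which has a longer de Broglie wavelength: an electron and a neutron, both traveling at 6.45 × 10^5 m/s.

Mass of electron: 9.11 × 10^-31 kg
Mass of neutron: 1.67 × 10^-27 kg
The electron has the longer wavelength.

Using λ = h/(mv), since both particles have the same velocity, the wavelength depends only on mass.

For electron: λ₁ = h/(m₁v) = 1.13 × 10^-9 m
For neutron: λ₂ = h/(m₂v) = 6.15 × 10^-13 m

Since λ ∝ 1/m at constant velocity, the lighter particle has the longer wavelength.

The electron has the longer de Broglie wavelength.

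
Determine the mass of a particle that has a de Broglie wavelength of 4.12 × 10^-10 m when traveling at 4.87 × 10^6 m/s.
3.30 × 10^-31 kg

From the de Broglie relation λ = h/(mv), we solve for m:

m = h/(λv)
m = (6.626 × 10^-34 J·s) / (4.12 × 10^-10 m × 4.87 × 10^6 m/s)
m = 3.30 × 10^-31 kg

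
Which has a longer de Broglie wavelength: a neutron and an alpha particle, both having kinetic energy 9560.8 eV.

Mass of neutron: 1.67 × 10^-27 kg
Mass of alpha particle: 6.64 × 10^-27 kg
The neutron has the longer wavelength.

Using λ = h/√(2mKE):

For neutron: λ₁ = h/√(2m₁KE) = 2.93 × 10^-13 m
For alpha particle: λ₂ = h/√(2m₂KE) = 1.47 × 10^-13 m

Since λ ∝ 1/√m at constant kinetic energy, the lighter particle has the longer wavelength.

The neutron has the longer de Broglie wavelength.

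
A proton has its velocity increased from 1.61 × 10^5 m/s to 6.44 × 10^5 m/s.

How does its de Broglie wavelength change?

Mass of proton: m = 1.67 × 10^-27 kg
The wavelength decreases by a factor of 4.

Using λ = h/(mv):

Initial wavelength: λ₁ = h/(mv₁) = 2.46 × 10^-12 m
Final wavelength: λ₂ = h/(mv₂) = 6.16 × 10^-13 m

Since λ ∝ 1/v, when velocity increases by a factor of 4, the wavelength decreases by a factor of 4.

λ₂/λ₁ = v₁/v₂ = 1/4

The wavelength decreases by a factor of 4.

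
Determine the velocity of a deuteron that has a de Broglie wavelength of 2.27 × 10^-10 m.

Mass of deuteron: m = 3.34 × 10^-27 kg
8.74 × 10^2 m/s

From the de Broglie relation λ = h/(mv), we solve for v:

v = h/(mλ)
v = (6.626 × 10^-34 J·s) / (3.34 × 10^-27 kg × 2.27 × 10^-10 m)
v = 8.74 × 10^2 m/s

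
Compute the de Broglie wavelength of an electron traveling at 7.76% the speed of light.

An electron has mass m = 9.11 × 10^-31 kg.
3.13 × 10^-11 m

Using the de Broglie relation λ = h/(mv):

v = 7.76% × c = 2.326 × 10^7 m/s

λ = h/(mv)
λ = (6.626 × 10^-34 J·s) / (9.11 × 10^-31 kg × 2.326 × 10^7 m/s)
λ = 3.13 × 10^-11 m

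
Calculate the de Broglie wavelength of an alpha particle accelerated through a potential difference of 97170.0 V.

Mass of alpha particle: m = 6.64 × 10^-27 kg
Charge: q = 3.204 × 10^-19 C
3.26 × 10^-14 m

When a particle is accelerated through voltage V, it gains kinetic energy KE = qV.

The de Broglie wavelength is then λ = h/√(2mqV):

λ = h/√(2mqV)
λ = (6.626 × 10^-34 J·s) / √(2 × 6.64 × 10^-27 kg × 3.204 × 10^-19 C × 97170.0 V)
λ = 3.26 × 10^-14 m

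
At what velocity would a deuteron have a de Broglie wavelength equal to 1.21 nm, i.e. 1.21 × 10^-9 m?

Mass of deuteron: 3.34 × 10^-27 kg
1.64 × 10^2 m/s

From λ = h/(mv), solve for v:

v = h/(mλ)
v = (6.626 × 10^-34 J·s) / (3.34 × 10^-27 kg × 1.21 × 10^-9 m)
v = 1.64 × 10^2 m/s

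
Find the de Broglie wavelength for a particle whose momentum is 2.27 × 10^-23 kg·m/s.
2.92 × 10^-11 m

Using the de Broglie relation λ = h/p:

λ = h/p
λ = (6.626 × 10^-34 J·s) / (2.27 × 10^-23 kg·m/s)
λ = 2.92 × 10^-11 m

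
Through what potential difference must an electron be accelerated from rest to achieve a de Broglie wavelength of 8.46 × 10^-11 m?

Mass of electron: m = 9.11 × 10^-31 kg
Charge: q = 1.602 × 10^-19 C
210 V

From λ = h/√(2mqV), we solve for V:

λ² = h²/(2mqV)
V = h²/(2mqλ²)
V = (6.626 × 10^-34 J·s)² / (2 × 9.11 × 10^-31 kg × 1.602 × 10^-19 C × (8.46 × 10^-11 m)²)
V = 210 V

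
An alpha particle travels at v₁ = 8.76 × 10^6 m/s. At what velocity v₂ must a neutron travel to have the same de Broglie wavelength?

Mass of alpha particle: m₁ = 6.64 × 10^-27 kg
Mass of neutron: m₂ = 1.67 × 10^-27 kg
v₂ = 3.48 × 10^7 m/s

For equal de Broglie wavelengths: λ₁ = λ₂

h/(m₁v₁) = h/(m₂v₂)
m₁v₁ = m₂v₂
v₂ = v₁ · (m₁/m₂)

v₂ = 8.76 × 10^6 m/s × (6.64 × 10^-27 kg / 1.67 × 10^-27 kg)
v₂ = 3.48 × 10^7 m/s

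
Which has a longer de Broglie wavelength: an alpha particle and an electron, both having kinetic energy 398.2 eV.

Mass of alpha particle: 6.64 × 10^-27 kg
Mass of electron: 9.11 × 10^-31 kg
The electron has the longer wavelength.

Using λ = h/√(2mKE):

For alpha particle: λ₁ = h/√(2m₁KE) = 7.20 × 10^-13 m
For electron: λ₂ = h/√(2m₂KE) = 6.15 × 10^-11 m

Since λ ∝ 1/√m at constant kinetic energy, the lighter particle has the longer wavelength.

The electron has the longer de Broglie wavelength.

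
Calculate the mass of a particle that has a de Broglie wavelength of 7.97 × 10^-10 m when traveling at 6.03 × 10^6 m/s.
1.38 × 10^-31 kg

From the de Broglie relation λ = h/(mv), we solve for m:

m = h/(λv)
m = (6.626 × 10^-34 J·s) / (7.97 × 10^-10 m × 6.03 × 10^6 m/s)
m = 1.38 × 10^-31 kg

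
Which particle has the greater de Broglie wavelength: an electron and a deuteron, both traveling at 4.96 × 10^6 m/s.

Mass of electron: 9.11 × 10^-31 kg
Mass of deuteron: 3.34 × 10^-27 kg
The electron has the longer wavelength.

Using λ = h/(mv), since both particles have the same velocity, the wavelength depends only on mass.

For electron: λ₁ = h/(m₁v) = 1.47 × 10^-10 m
For deuteron: λ₂ = h/(m₂v) = 4.00 × 10^-14 m

Since λ ∝ 1/m at constant velocity, the lighter particle has the longer wavelength.

The electron has the longer de Broglie wavelength.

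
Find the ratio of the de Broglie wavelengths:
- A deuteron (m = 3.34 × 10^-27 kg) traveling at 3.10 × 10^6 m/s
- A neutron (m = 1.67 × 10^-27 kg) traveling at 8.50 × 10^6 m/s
λ₁/λ₂ = 1.37

Using λ = h/(mv):

λ₁ = h/(m₁v₁) = 6.40 × 10^-14 m
λ₂ = h/(m₂v₂) = 4.67 × 10^-14 m

Ratio λ₁/λ₂ = (m₂v₂)/(m₁v₁)
         = (1.67 × 10^-27 kg × 8.50 × 10^6 m/s) / (3.34 × 10^-27 kg × 3.10 × 10^6 m/s)
         = 1.37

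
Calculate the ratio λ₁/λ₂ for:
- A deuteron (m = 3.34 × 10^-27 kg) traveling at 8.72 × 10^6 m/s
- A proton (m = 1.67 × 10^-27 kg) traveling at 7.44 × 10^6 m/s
λ₁/λ₂ = 0.427

Using λ = h/(mv):

λ₁ = h/(m₁v₁) = 2.28 × 10^-14 m
λ₂ = h/(m₂v₂) = 5.33 × 10^-14 m

Ratio λ₁/λ₂ = (m₂v₂)/(m₁v₁)
         = (1.67 × 10^-27 kg × 7.44 × 10^6 m/s) / (3.34 × 10^-27 kg × 8.72 × 10^6 m/s)
         = 0.427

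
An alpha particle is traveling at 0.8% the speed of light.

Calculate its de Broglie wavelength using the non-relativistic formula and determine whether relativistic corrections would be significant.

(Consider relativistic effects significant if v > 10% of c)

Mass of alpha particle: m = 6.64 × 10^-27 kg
No, relativistic corrections are not needed.

Using the non-relativistic de Broglie formula λ = h/(mv):

v = 0.8% × c = 2.398 × 10^6 m/s

λ = h/(mv)
λ = (6.626 × 10^-34 J·s) / (6.64 × 10^-27 kg × 2.398 × 10^6 m/s)
λ = 4.16 × 10^-14 m

Since v = 0.8% of c < 10% of c, relativistic corrections are NOT significant and this non-relativistic result is a good approximation.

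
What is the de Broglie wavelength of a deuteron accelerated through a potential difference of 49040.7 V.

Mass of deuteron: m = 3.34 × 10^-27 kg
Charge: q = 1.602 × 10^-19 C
9.15 × 10^-14 m

When a particle is accelerated through voltage V, it gains kinetic energy KE = qV.

The de Broglie wavelength is then λ = h/√(2mqV):

λ = h/√(2mqV)
λ = (6.626 × 10^-34 J·s) / √(2 × 3.34 × 10^-27 kg × 1.602 × 10^-19 C × 49040.7 V)
λ = 9.15 × 10^-14 m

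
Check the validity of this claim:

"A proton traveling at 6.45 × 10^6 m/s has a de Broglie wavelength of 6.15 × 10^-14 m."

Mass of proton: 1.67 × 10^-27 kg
True

The claim is correct.

Using λ = h/(mv):
λ = (6.626 × 10^-34 J·s) / (1.67 × 10^-27 kg × 6.45 × 10^6 m/s)
λ = 6.15 × 10^-14 m

This matches the claimed value.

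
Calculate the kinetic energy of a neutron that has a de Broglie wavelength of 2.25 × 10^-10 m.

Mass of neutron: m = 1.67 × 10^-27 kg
2.60 × 10^-21 J (or 0.0162 eV)

From λ = h/√(2mKE), we solve for KE:

λ² = h²/(2mKE)
KE = h²/(2mλ²)
KE = (6.626 × 10^-34 J·s)² / (2 × 1.67 × 10^-27 kg × (2.25 × 10^-10 m)²)
KE = 2.60 × 10^-21 J
KE = 0.0162 eV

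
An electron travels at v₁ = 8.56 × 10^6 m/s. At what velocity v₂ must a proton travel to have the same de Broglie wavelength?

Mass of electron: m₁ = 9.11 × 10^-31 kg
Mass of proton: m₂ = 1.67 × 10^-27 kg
v₂ = 4.67 × 10^3 m/s

For equal de Broglie wavelengths: λ₁ = λ₂

h/(m₁v₁) = h/(m₂v₂)
m₁v₁ = m₂v₂
v₂ = v₁ · (m₁/m₂)

v₂ = 8.56 × 10^6 m/s × (9.11 × 10^-31 kg / 1.67 × 10^-27 kg)
v₂ = 4.67 × 10^3 m/s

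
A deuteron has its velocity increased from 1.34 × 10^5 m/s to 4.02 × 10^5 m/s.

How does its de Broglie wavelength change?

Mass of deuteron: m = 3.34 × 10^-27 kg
The wavelength decreases by a factor of 3.

Using λ = h/(mv):

Initial wavelength: λ₁ = h/(mv₁) = 1.48 × 10^-12 m
Final wavelength: λ₂ = h/(mv₂) = 4.93 × 10^-13 m

Since λ ∝ 1/v, when velocity increases by a factor of 3, the wavelength decreases by a factor of 3.

λ₂/λ₁ = v₁/v₂ = 1/3

The wavelength decreases by a factor of 3.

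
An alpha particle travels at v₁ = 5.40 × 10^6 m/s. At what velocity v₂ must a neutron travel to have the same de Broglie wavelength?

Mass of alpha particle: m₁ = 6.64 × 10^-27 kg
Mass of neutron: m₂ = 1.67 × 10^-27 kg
v₂ = 2.15 × 10^7 m/s

For equal de Broglie wavelengths: λ₁ = λ₂

h/(m₁v₁) = h/(m₂v₂)
m₁v₁ = m₂v₂
v₂ = v₁ · (m₁/m₂)

v₂ = 5.40 × 10^6 m/s × (6.64 × 10^-27 kg / 1.67 × 10^-27 kg)
v₂ = 2.15 × 10^7 m/s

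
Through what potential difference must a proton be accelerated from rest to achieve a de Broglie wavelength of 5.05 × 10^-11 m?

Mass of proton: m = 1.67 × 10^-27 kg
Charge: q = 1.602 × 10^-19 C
3.22 × 10^-1 V

From λ = h/√(2mqV), we solve for V:

λ² = h²/(2mqV)
V = h²/(2mqλ²)
V = (6.626 × 10^-34 J·s)² / (2 × 1.67 × 10^-27 kg × 1.602 × 10^-19 C × (5.05 × 10^-11 m)²)
V = 3.22 × 10^-1 V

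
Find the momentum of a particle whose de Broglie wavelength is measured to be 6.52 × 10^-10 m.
1.02 × 10^-24 kg·m/s

From the de Broglie relation λ = h/p, we solve for p:

p = h/λ
p = (6.626 × 10^-34 J·s) / (6.52 × 10^-10 m)
p = 1.02 × 10^-24 kg·m/s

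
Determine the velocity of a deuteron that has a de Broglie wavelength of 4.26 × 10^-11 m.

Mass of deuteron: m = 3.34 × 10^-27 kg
4.66 × 10^3 m/s

From the de Broglie relation λ = h/(mv), we solve for v:

v = h/(mλ)
v = (6.626 × 10^-34 J·s) / (3.34 × 10^-27 kg × 4.26 × 10^-11 m)
v = 4.66 × 10^3 m/s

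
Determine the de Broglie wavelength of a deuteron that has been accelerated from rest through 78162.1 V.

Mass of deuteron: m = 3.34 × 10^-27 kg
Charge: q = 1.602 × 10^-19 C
7.24 × 10^-14 m

When a particle is accelerated through voltage V, it gains kinetic energy KE = qV.

The de Broglie wavelength is then λ = h/√(2mqV):

λ = h/√(2mqV)
λ = (6.626 × 10^-34 J·s) / √(2 × 3.34 × 10^-27 kg × 1.602 × 10^-19 C × 78162.1 V)
λ = 7.24 × 10^-14 m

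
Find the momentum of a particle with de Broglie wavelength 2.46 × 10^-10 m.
2.69 × 10^-24 kg·m/s

From the de Broglie relation λ = h/p, we solve for p:

p = h/λ
p = (6.626 × 10^-34 J·s) / (2.46 × 10^-10 m)
p = 2.69 × 10^-24 kg·m/s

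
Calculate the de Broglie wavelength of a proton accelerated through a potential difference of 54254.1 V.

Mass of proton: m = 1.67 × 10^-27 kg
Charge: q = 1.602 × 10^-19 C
1.23 × 10^-13 m

When a particle is accelerated through voltage V, it gains kinetic energy KE = qV.

The de Broglie wavelength is then λ = h/√(2mqV):

λ = h/√(2mqV)
λ = (6.626 × 10^-34 J·s) / √(2 × 1.67 × 10^-27 kg × 1.602 × 10^-19 C × 54254.1 V)
λ = 1.23 × 10^-13 m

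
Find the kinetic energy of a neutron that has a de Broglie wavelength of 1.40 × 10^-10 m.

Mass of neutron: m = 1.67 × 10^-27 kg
6.71 × 10^-21 J (or 0.0419 eV)

From λ = h/√(2mKE), we solve for KE:

λ² = h²/(2mKE)
KE = h²/(2mλ²)
KE = (6.626 × 10^-34 J·s)² / (2 × 1.67 × 10^-27 kg × (1.40 × 10^-10 m)²)
KE = 6.71 × 10^-21 J
KE = 0.0419 eV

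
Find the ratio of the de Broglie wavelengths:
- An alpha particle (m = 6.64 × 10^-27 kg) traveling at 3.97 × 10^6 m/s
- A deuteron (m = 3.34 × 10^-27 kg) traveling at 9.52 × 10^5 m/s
λ₁/λ₂ = 0.121

Using λ = h/(mv):

λ₁ = h/(m₁v₁) = 2.51 × 10^-14 m
λ₂ = h/(m₂v₂) = 2.08 × 10^-13 m

Ratio λ₁/λ₂ = (m₂v₂)/(m₁v₁)
         = (3.34 × 10^-27 kg × 9.52 × 10^5 m/s) / (6.64 × 10^-27 kg × 3.97 × 10^6 m/s)
         = 0.121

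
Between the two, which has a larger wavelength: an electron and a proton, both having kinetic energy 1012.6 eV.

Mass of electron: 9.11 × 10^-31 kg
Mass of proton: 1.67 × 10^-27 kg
The electron has the longer wavelength.

Using λ = h/√(2mKE):

For electron: λ₁ = h/√(2m₁KE) = 3.85 × 10^-11 m
For proton: λ₂ = h/√(2m₂KE) = 9.00 × 10^-13 m

Since λ ∝ 1/√m at constant kinetic energy, the lighter particle has the longer wavelength.

The electron has the longer de Broglie wavelength.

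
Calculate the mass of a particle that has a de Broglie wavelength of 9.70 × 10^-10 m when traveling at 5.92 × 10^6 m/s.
1.15 × 10^-31 kg

From the de Broglie relation λ = h/(mv), we solve for m:

m = h/(λv)
m = (6.626 × 10^-34 J·s) / (9.70 × 10^-10 m × 5.92 × 10^6 m/s)
m = 1.15 × 10^-31 kg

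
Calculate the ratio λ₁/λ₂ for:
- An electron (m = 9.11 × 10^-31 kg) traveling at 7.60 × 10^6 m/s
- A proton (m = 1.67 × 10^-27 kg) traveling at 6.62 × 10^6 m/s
λ₁/λ₂ = 1.60 × 10^3

Using λ = h/(mv):

λ₁ = h/(m₁v₁) = 9.57 × 10^-11 m
λ₂ = h/(m₂v₂) = 5.99 × 10^-14 m

Ratio λ₁/λ₂ = (m₂v₂)/(m₁v₁)
         = (1.67 × 10^-27 kg × 6.62 × 10^6 m/s) / (9.11 × 10^-31 kg × 7.60 × 10^6 m/s)
         = 1.60 × 10^3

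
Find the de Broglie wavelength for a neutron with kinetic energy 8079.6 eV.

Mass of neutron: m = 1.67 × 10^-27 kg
3.19 × 10^-13 m

Using λ = h/√(2mKE):

First convert KE to Joules: KE = 8079.6 eV = 1.294 × 10^-15 J

λ = h/√(2mKE)
λ = (6.626 × 10^-34 J·s) / √(2 × 1.67 × 10^-27 kg × 1.294 × 10^-15 J)
λ = 3.19 × 10^-13 m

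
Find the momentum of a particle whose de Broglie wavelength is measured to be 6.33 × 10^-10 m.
1.05 × 10^-24 kg·m/s

From the de Broglie relation λ = h/p, we solve for p:

p = h/λ
p = (6.626 × 10^-34 J·s) / (6.33 × 10^-10 m)
p = 1.05 × 10^-24 kg·m/s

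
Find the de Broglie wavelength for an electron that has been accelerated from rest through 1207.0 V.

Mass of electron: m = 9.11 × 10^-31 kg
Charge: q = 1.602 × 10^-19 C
3.53 × 10^-11 m

When a particle is accelerated through voltage V, it gains kinetic energy KE = qV.

The de Broglie wavelength is then λ = h/√(2mqV):

λ = h/√(2mqV)
λ = (6.626 × 10^-34 J·s) / √(2 × 9.11 × 10^-31 kg × 1.602 × 10^-19 C × 1207.0 V)
λ = 3.53 × 10^-11 m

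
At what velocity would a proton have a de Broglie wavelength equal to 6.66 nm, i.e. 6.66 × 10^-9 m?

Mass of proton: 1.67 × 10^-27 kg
5.96 × 10^1 m/s

From λ = h/(mv), solve for v:

v = h/(mλ)
v = (6.626 × 10^-34 J·s) / (1.67 × 10^-27 kg × 6.66 × 10^-9 m)
v = 5.96 × 10^1 m/s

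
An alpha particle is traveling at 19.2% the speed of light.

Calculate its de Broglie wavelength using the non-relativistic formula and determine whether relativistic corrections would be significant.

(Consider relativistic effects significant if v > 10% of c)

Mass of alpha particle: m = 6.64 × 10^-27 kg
Yes, relativistic corrections are needed.

Using the non-relativistic de Broglie formula λ = h/(mv):

v = 19.2% × c = 5.756 × 10^7 m/s

λ = h/(mv)
λ = (6.626 × 10^-34 J·s) / (6.64 × 10^-27 kg × 5.756 × 10^7 m/s)
λ = 1.73 × 10^-15 m

Since v = 19.2% of c > 10% of c, relativistic corrections ARE significant and the actual wavelength would differ from this non-relativistic estimate.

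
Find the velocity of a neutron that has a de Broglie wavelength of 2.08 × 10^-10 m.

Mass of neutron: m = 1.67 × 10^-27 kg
1.91 × 10^3 m/s

From the de Broglie relation λ = h/(mv), we solve for v:

v = h/(mλ)
v = (6.626 × 10^-34 J·s) / (1.67 × 10^-27 kg × 2.08 × 10^-10 m)
v = 1.91 × 10^3 m/s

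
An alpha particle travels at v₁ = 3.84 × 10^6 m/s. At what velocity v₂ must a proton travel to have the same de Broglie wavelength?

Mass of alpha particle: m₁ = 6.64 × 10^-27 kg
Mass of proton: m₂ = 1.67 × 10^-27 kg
v₂ = 1.53 × 10^7 m/s

For equal de Broglie wavelengths: λ₁ = λ₂

h/(m₁v₁) = h/(m₂v₂)
m₁v₁ = m₂v₂
v₂ = v₁ · (m₁/m₂)

v₂ = 3.84 × 10^6 m/s × (6.64 × 10^-27 kg / 1.67 × 10^-27 kg)
v₂ = 1.53 × 10^7 m/s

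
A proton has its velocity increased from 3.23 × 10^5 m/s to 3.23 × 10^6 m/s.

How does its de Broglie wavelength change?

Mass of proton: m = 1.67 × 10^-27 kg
The wavelength decreases by a factor of 10.

Using λ = h/(mv):

Initial wavelength: λ₁ = h/(mv₁) = 1.23 × 10^-12 m
Final wavelength: λ₂ = h/(mv₂) = 1.23 × 10^-13 m

Since λ ∝ 1/v, when velocity increases by a factor of 10, the wavelength decreases by a factor of 10.

λ₂/λ₁ = v₁/v₂ = 1/10

The wavelength decreases by a factor of 10.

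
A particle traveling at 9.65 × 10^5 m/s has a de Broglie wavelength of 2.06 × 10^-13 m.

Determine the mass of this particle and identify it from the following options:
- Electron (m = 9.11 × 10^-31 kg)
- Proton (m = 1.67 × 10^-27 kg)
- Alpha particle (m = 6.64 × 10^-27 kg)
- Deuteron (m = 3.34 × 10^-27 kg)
The particle is a deuteron.

From λ = h/(mv), solve for mass:

m = h/(λv)
m = (6.626 × 10^-34 J·s) / (2.06 × 10^-13 m × 9.65 × 10^5 m/s)
m = 3.33 × 10^-27 kg

Comparing with the listed masses, this is closest to a deuteron.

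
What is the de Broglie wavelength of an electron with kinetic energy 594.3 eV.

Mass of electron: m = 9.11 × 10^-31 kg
5.03 × 10^-11 m

Using λ = h/√(2mKE):

First convert KE to Joules: KE = 594.3 eV = 9.522 × 10^-17 J

λ = h/√(2mKE)
λ = (6.626 × 10^-34 J·s) / √(2 × 9.11 × 10^-31 kg × 9.522 × 10^-17 J)
λ = 5.03 × 10^-11 m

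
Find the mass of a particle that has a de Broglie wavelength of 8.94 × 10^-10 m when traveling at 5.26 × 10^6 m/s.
1.41 × 10^-31 kg

From the de Broglie relation λ = h/(mv), we solve for m:

m = h/(λv)
m = (6.626 × 10^-34 J·s) / (8.94 × 10^-10 m × 5.26 × 10^6 m/s)
m = 1.41 × 10^-31 kg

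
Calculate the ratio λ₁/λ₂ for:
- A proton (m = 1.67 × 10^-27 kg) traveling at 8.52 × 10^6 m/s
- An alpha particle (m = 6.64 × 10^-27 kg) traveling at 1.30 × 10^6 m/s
λ₁/λ₂ = 0.607

Using λ = h/(mv):

λ₁ = h/(m₁v₁) = 4.66 × 10^-14 m
λ₂ = h/(m₂v₂) = 7.68 × 10^-14 m

Ratio λ₁/λ₂ = (m₂v₂)/(m₁v₁)
         = (6.64 × 10^-27 kg × 1.30 × 10^6 m/s) / (1.67 × 10^-27 kg × 8.52 × 10^6 m/s)
         = 0.607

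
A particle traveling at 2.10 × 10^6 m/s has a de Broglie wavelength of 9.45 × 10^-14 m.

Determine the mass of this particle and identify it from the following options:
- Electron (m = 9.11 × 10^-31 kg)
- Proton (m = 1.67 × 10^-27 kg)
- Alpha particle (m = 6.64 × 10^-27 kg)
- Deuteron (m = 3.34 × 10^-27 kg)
The particle is a deuteron.

From λ = h/(mv), solve for mass:

m = h/(λv)
m = (6.626 × 10^-34 J·s) / (9.45 × 10^-14 m × 2.10 × 10^6 m/s)
m = 3.34 × 10^-27 kg

Comparing with the listed masses, this is closest to a deuteron.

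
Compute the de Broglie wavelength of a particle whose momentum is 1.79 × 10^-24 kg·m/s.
3.70 × 10^-10 m

Using the de Broglie relation λ = h/p:

λ = h/p
λ = (6.626 × 10^-34 J·s) / (1.79 × 10^-24 kg·m/s)
λ = 3.70 × 10^-10 m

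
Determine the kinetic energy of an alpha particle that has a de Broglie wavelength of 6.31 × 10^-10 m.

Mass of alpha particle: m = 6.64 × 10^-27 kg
8.30 × 10^-23 J (or 5.18 × 10^-4 eV)

From λ = h/√(2mKE), we solve for KE:

λ² = h²/(2mKE)
KE = h²/(2mλ²)
KE = (6.626 × 10^-34 J·s)² / (2 × 6.64 × 10^-27 kg × (6.31 × 10^-10 m)²)
KE = 8.30 × 10^-23 J
KE = 5.18 × 10^-4 eV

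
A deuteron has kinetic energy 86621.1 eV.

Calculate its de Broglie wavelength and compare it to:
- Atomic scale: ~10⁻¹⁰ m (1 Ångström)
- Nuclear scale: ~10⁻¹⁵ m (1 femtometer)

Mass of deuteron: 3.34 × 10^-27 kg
λ = 6.88 × 10^-14 m, which is between nuclear and atomic scales.

Using λ = h/√(2mKE):

KE = 86621.1 eV = 1.388 × 10^-14 J

λ = h/√(2mKE)
λ = (6.626 × 10^-34 J·s) / √(2 × 3.34 × 10^-27 kg × 1.388 × 10^-14 J)
λ = 6.88 × 10^-14 m

Comparison:
- Atomic scale (10⁻¹⁰ m): λ is 0.00069× this size
- Nuclear scale (10⁻¹⁵ m): λ is 69× this size

The wavelength is between nuclear and atomic scales.

This wavelength is appropriate for probing atomic structure but too large for nuclear physics experiments.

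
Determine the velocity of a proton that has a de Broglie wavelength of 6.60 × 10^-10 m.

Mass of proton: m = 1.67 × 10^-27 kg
6.01 × 10^2 m/s

From the de Broglie relation λ = h/(mv), we solve for v:

v = h/(mλ)
v = (6.626 × 10^-34 J·s) / (1.67 × 10^-27 kg × 6.60 × 10^-10 m)
v = 6.01 × 10^2 m/s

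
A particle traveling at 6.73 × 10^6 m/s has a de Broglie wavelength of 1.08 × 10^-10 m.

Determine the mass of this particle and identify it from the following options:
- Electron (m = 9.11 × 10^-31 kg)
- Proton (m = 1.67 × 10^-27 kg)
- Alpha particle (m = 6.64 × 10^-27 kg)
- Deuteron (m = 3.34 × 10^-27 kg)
The particle is an electron.

From λ = h/(mv), solve for mass:

m = h/(λv)
m = (6.626 × 10^-34 J·s) / (1.08 × 10^-10 m × 6.73 × 10^6 m/s)
m = 9.12 × 10^-31 kg

Comparing with the listed masses, this is closest to an electron.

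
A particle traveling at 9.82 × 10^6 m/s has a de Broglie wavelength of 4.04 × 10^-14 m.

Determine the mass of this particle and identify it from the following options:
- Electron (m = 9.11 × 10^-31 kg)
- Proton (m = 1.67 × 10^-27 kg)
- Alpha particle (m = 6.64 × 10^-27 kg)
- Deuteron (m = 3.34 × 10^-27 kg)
The particle is a proton.

From λ = h/(mv), solve for mass:

m = h/(λv)
m = (6.626 × 10^-34 J·s) / (4.04 × 10^-14 m × 9.82 × 10^6 m/s)
m = 1.67 × 10^-27 kg

Comparing with the listed masses, this is closest to a proton.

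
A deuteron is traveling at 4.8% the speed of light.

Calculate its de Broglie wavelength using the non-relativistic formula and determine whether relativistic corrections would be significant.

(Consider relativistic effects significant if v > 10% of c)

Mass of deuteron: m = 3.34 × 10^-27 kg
No, relativistic corrections are not needed.

Using the non-relativistic de Broglie formula λ = h/(mv):

v = 4.8% × c = 1.439 × 10^7 m/s

λ = h/(mv)
λ = (6.626 × 10^-34 J·s) / (3.34 × 10^-27 kg × 1.439 × 10^7 m/s)
λ = 1.38 × 10^-14 m

Since v = 4.8% of c < 10% of c, relativistic corrections are NOT significant and this non-relativistic result is a good approximation.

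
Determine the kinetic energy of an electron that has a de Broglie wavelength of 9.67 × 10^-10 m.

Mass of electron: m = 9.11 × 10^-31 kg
2.58 × 10^-19 J (or 1.61 eV)

From λ = h/√(2mKE), we solve for KE:

λ² = h²/(2mKE)
KE = h²/(2mλ²)
KE = (6.626 × 10^-34 J·s)² / (2 × 9.11 × 10^-31 kg × (9.67 × 10^-10 m)²)
KE = 2.58 × 10^-19 J
KE = 1.61 eV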